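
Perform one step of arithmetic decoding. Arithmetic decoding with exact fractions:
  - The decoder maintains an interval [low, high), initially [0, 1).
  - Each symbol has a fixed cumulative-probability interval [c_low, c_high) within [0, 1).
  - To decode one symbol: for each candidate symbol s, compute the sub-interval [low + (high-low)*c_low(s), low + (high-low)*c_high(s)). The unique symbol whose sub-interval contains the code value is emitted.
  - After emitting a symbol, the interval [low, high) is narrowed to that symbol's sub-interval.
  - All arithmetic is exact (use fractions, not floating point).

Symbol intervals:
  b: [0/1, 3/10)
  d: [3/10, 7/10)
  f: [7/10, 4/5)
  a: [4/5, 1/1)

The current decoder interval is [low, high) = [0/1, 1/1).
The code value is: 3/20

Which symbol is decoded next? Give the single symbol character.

Interval width = high − low = 1/1 − 0/1 = 1/1
Scaled code = (code − low) / width = (3/20 − 0/1) / 1/1 = 3/20
  b: [0/1, 3/10) ← scaled code falls here ✓
  d: [3/10, 7/10) 
  f: [7/10, 4/5) 
  a: [4/5, 1/1) 

Answer: b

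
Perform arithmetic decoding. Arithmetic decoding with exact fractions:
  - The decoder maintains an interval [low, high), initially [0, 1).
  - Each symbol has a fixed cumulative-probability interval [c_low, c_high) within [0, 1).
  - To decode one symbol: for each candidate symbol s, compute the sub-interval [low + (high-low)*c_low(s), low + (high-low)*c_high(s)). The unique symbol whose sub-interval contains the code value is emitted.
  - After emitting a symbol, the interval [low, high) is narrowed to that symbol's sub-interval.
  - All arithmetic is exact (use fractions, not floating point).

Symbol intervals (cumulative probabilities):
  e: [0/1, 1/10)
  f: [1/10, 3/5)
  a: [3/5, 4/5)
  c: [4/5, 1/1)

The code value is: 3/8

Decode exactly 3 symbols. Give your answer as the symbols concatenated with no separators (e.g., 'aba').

Answer: ffc

Derivation:
Step 1: interval [0/1, 1/1), width = 1/1 - 0/1 = 1/1
  'e': [0/1 + 1/1*0/1, 0/1 + 1/1*1/10) = [0/1, 1/10)
  'f': [0/1 + 1/1*1/10, 0/1 + 1/1*3/5) = [1/10, 3/5) <- contains code 3/8
  'a': [0/1 + 1/1*3/5, 0/1 + 1/1*4/5) = [3/5, 4/5)
  'c': [0/1 + 1/1*4/5, 0/1 + 1/1*1/1) = [4/5, 1/1)
  emit 'f', narrow to [1/10, 3/5)
Step 2: interval [1/10, 3/5), width = 3/5 - 1/10 = 1/2
  'e': [1/10 + 1/2*0/1, 1/10 + 1/2*1/10) = [1/10, 3/20)
  'f': [1/10 + 1/2*1/10, 1/10 + 1/2*3/5) = [3/20, 2/5) <- contains code 3/8
  'a': [1/10 + 1/2*3/5, 1/10 + 1/2*4/5) = [2/5, 1/2)
  'c': [1/10 + 1/2*4/5, 1/10 + 1/2*1/1) = [1/2, 3/5)
  emit 'f', narrow to [3/20, 2/5)
Step 3: interval [3/20, 2/5), width = 2/5 - 3/20 = 1/4
  'e': [3/20 + 1/4*0/1, 3/20 + 1/4*1/10) = [3/20, 7/40)
  'f': [3/20 + 1/4*1/10, 3/20 + 1/4*3/5) = [7/40, 3/10)
  'a': [3/20 + 1/4*3/5, 3/20 + 1/4*4/5) = [3/10, 7/20)
  'c': [3/20 + 1/4*4/5, 3/20 + 1/4*1/1) = [7/20, 2/5) <- contains code 3/8
  emit 'c', narrow to [7/20, 2/5)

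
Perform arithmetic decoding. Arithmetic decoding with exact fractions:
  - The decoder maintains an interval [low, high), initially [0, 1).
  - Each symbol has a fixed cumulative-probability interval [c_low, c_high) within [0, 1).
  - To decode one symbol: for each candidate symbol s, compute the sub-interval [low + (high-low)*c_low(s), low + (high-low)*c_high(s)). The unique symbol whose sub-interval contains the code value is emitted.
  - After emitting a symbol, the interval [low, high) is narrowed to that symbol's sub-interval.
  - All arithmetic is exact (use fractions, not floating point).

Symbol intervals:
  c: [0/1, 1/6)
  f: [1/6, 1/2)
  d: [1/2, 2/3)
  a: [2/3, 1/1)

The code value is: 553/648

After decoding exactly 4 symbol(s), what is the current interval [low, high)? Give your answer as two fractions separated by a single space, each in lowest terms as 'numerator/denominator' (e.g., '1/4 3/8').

Step 1: interval [0/1, 1/1), width = 1/1 - 0/1 = 1/1
  'c': [0/1 + 1/1*0/1, 0/1 + 1/1*1/6) = [0/1, 1/6)
  'f': [0/1 + 1/1*1/6, 0/1 + 1/1*1/2) = [1/6, 1/2)
  'd': [0/1 + 1/1*1/2, 0/1 + 1/1*2/3) = [1/2, 2/3)
  'a': [0/1 + 1/1*2/3, 0/1 + 1/1*1/1) = [2/3, 1/1) <- contains code 553/648
  emit 'a', narrow to [2/3, 1/1)
Step 2: interval [2/3, 1/1), width = 1/1 - 2/3 = 1/3
  'c': [2/3 + 1/3*0/1, 2/3 + 1/3*1/6) = [2/3, 13/18)
  'f': [2/3 + 1/3*1/6, 2/3 + 1/3*1/2) = [13/18, 5/6)
  'd': [2/3 + 1/3*1/2, 2/3 + 1/3*2/3) = [5/6, 8/9) <- contains code 553/648
  'a': [2/3 + 1/3*2/3, 2/3 + 1/3*1/1) = [8/9, 1/1)
  emit 'd', narrow to [5/6, 8/9)
Step 3: interval [5/6, 8/9), width = 8/9 - 5/6 = 1/18
  'c': [5/6 + 1/18*0/1, 5/6 + 1/18*1/6) = [5/6, 91/108)
  'f': [5/6 + 1/18*1/6, 5/6 + 1/18*1/2) = [91/108, 31/36) <- contains code 553/648
  'd': [5/6 + 1/18*1/2, 5/6 + 1/18*2/3) = [31/36, 47/54)
  'a': [5/6 + 1/18*2/3, 5/6 + 1/18*1/1) = [47/54, 8/9)
  emit 'f', narrow to [91/108, 31/36)
Step 4: interval [91/108, 31/36), width = 31/36 - 91/108 = 1/54
  'c': [91/108 + 1/54*0/1, 91/108 + 1/54*1/6) = [91/108, 137/162)
  'f': [91/108 + 1/54*1/6, 91/108 + 1/54*1/2) = [137/162, 23/27)
  'd': [91/108 + 1/54*1/2, 91/108 + 1/54*2/3) = [23/27, 277/324) <- contains code 553/648
  'a': [91/108 + 1/54*2/3, 91/108 + 1/54*1/1) = [277/324, 31/36)
  emit 'd', narrow to [23/27, 277/324)

Answer: 23/27 277/324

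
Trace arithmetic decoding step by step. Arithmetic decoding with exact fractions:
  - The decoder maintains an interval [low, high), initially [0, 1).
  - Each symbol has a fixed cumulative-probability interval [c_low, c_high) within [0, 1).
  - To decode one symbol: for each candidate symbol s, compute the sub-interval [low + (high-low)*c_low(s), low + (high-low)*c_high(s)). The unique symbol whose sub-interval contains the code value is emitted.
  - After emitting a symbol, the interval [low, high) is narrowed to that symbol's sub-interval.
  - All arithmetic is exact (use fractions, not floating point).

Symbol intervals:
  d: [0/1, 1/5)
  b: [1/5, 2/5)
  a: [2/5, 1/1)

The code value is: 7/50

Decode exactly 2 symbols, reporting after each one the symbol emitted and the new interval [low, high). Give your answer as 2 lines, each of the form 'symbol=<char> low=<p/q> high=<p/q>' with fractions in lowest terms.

Answer: symbol=d low=0/1 high=1/5
symbol=a low=2/25 high=1/5

Derivation:
Step 1: interval [0/1, 1/1), width = 1/1 - 0/1 = 1/1
  'd': [0/1 + 1/1*0/1, 0/1 + 1/1*1/5) = [0/1, 1/5) <- contains code 7/50
  'b': [0/1 + 1/1*1/5, 0/1 + 1/1*2/5) = [1/5, 2/5)
  'a': [0/1 + 1/1*2/5, 0/1 + 1/1*1/1) = [2/5, 1/1)
  emit 'd', narrow to [0/1, 1/5)
Step 2: interval [0/1, 1/5), width = 1/5 - 0/1 = 1/5
  'd': [0/1 + 1/5*0/1, 0/1 + 1/5*1/5) = [0/1, 1/25)
  'b': [0/1 + 1/5*1/5, 0/1 + 1/5*2/5) = [1/25, 2/25)
  'a': [0/1 + 1/5*2/5, 0/1 + 1/5*1/1) = [2/25, 1/5) <- contains code 7/50
  emit 'a', narrow to [2/25, 1/5)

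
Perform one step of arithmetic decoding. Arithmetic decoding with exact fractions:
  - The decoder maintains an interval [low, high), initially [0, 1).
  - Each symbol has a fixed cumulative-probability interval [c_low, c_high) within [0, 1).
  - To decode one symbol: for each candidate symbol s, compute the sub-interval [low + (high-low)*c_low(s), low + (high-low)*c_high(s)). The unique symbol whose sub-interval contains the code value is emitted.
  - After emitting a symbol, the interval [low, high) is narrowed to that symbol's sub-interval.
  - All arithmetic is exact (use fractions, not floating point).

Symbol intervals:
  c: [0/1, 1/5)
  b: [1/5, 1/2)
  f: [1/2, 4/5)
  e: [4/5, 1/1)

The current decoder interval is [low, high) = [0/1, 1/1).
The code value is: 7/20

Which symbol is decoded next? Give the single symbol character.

Answer: b

Derivation:
Interval width = high − low = 1/1 − 0/1 = 1/1
Scaled code = (code − low) / width = (7/20 − 0/1) / 1/1 = 7/20
  c: [0/1, 1/5) 
  b: [1/5, 1/2) ← scaled code falls here ✓
  f: [1/2, 4/5) 
  e: [4/5, 1/1) 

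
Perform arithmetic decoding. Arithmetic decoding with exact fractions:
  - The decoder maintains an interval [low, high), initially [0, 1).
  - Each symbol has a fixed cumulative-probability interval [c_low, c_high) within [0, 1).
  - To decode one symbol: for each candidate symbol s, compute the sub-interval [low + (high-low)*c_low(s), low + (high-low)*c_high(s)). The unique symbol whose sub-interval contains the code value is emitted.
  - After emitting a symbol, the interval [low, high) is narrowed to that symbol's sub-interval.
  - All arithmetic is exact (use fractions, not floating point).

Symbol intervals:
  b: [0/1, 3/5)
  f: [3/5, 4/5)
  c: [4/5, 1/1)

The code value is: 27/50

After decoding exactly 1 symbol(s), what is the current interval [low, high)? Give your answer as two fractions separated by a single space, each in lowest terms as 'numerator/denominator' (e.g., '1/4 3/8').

Answer: 0/1 3/5

Derivation:
Step 1: interval [0/1, 1/1), width = 1/1 - 0/1 = 1/1
  'b': [0/1 + 1/1*0/1, 0/1 + 1/1*3/5) = [0/1, 3/5) <- contains code 27/50
  'f': [0/1 + 1/1*3/5, 0/1 + 1/1*4/5) = [3/5, 4/5)
  'c': [0/1 + 1/1*4/5, 0/1 + 1/1*1/1) = [4/5, 1/1)
  emit 'b', narrow to [0/1, 3/5)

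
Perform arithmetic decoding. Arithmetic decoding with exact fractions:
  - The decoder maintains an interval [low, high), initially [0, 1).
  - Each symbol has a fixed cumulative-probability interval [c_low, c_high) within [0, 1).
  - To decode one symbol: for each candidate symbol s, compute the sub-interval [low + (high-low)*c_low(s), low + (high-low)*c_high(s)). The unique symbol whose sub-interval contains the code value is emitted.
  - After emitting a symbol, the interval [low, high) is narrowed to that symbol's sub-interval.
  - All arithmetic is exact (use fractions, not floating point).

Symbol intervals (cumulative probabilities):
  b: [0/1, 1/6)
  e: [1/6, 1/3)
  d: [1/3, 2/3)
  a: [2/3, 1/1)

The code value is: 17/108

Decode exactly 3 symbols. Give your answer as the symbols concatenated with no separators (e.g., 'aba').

Answer: baa

Derivation:
Step 1: interval [0/1, 1/1), width = 1/1 - 0/1 = 1/1
  'b': [0/1 + 1/1*0/1, 0/1 + 1/1*1/6) = [0/1, 1/6) <- contains code 17/108
  'e': [0/1 + 1/1*1/6, 0/1 + 1/1*1/3) = [1/6, 1/3)
  'd': [0/1 + 1/1*1/3, 0/1 + 1/1*2/3) = [1/3, 2/3)
  'a': [0/1 + 1/1*2/3, 0/1 + 1/1*1/1) = [2/3, 1/1)
  emit 'b', narrow to [0/1, 1/6)
Step 2: interval [0/1, 1/6), width = 1/6 - 0/1 = 1/6
  'b': [0/1 + 1/6*0/1, 0/1 + 1/6*1/6) = [0/1, 1/36)
  'e': [0/1 + 1/6*1/6, 0/1 + 1/6*1/3) = [1/36, 1/18)
  'd': [0/1 + 1/6*1/3, 0/1 + 1/6*2/3) = [1/18, 1/9)
  'a': [0/1 + 1/6*2/3, 0/1 + 1/6*1/1) = [1/9, 1/6) <- contains code 17/108
  emit 'a', narrow to [1/9, 1/6)
Step 3: interval [1/9, 1/6), width = 1/6 - 1/9 = 1/18
  'b': [1/9 + 1/18*0/1, 1/9 + 1/18*1/6) = [1/9, 13/108)
  'e': [1/9 + 1/18*1/6, 1/9 + 1/18*1/3) = [13/108, 7/54)
  'd': [1/9 + 1/18*1/3, 1/9 + 1/18*2/3) = [7/54, 4/27)
  'a': [1/9 + 1/18*2/3, 1/9 + 1/18*1/1) = [4/27, 1/6) <- contains code 17/108
  emit 'a', narrow to [4/27, 1/6)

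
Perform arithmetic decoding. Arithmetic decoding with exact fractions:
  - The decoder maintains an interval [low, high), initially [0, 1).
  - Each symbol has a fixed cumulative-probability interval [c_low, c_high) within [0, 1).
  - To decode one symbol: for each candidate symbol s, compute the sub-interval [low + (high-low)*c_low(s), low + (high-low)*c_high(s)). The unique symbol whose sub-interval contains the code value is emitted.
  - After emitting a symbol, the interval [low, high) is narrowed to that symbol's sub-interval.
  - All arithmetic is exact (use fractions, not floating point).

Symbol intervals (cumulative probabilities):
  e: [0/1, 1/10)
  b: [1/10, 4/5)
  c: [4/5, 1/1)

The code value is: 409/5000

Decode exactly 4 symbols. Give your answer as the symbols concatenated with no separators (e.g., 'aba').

Step 1: interval [0/1, 1/1), width = 1/1 - 0/1 = 1/1
  'e': [0/1 + 1/1*0/1, 0/1 + 1/1*1/10) = [0/1, 1/10) <- contains code 409/5000
  'b': [0/1 + 1/1*1/10, 0/1 + 1/1*4/5) = [1/10, 4/5)
  'c': [0/1 + 1/1*4/5, 0/1 + 1/1*1/1) = [4/5, 1/1)
  emit 'e', narrow to [0/1, 1/10)
Step 2: interval [0/1, 1/10), width = 1/10 - 0/1 = 1/10
  'e': [0/1 + 1/10*0/1, 0/1 + 1/10*1/10) = [0/1, 1/100)
  'b': [0/1 + 1/10*1/10, 0/1 + 1/10*4/5) = [1/100, 2/25)
  'c': [0/1 + 1/10*4/5, 0/1 + 1/10*1/1) = [2/25, 1/10) <- contains code 409/5000
  emit 'c', narrow to [2/25, 1/10)
Step 3: interval [2/25, 1/10), width = 1/10 - 2/25 = 1/50
  'e': [2/25 + 1/50*0/1, 2/25 + 1/50*1/10) = [2/25, 41/500) <- contains code 409/5000
  'b': [2/25 + 1/50*1/10, 2/25 + 1/50*4/5) = [41/500, 12/125)
  'c': [2/25 + 1/50*4/5, 2/25 + 1/50*1/1) = [12/125, 1/10)
  emit 'e', narrow to [2/25, 41/500)
Step 4: interval [2/25, 41/500), width = 41/500 - 2/25 = 1/500
  'e': [2/25 + 1/500*0/1, 2/25 + 1/500*1/10) = [2/25, 401/5000)
  'b': [2/25 + 1/500*1/10, 2/25 + 1/500*4/5) = [401/5000, 51/625)
  'c': [2/25 + 1/500*4/5, 2/25 + 1/500*1/1) = [51/625, 41/500) <- contains code 409/5000
  emit 'c', narrow to [51/625, 41/500)

Answer: ecec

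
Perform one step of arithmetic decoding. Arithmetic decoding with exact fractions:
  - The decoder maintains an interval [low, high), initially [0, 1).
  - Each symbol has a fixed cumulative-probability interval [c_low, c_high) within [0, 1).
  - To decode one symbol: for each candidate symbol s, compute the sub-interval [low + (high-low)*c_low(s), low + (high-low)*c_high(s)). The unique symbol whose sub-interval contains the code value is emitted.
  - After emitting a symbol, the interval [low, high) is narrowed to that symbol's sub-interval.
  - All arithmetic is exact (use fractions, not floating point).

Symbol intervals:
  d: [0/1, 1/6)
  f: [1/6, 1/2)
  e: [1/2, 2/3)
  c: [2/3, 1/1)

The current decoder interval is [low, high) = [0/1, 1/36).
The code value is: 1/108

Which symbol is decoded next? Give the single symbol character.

Answer: f

Derivation:
Interval width = high − low = 1/36 − 0/1 = 1/36
Scaled code = (code − low) / width = (1/108 − 0/1) / 1/36 = 1/3
  d: [0/1, 1/6) 
  f: [1/6, 1/2) ← scaled code falls here ✓
  e: [1/2, 2/3) 
  c: [2/3, 1/1) 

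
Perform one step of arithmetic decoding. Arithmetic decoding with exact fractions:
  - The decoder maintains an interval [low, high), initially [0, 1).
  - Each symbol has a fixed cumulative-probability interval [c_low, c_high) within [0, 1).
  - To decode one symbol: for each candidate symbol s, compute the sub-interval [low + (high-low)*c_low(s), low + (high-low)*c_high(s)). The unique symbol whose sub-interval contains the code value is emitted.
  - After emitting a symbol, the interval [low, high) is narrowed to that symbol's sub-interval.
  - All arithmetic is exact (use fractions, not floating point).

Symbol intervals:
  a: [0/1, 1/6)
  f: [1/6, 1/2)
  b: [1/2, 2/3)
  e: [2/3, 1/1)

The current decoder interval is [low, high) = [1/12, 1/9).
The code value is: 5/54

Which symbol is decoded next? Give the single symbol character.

Interval width = high − low = 1/9 − 1/12 = 1/36
Scaled code = (code − low) / width = (5/54 − 1/12) / 1/36 = 1/3
  a: [0/1, 1/6) 
  f: [1/6, 1/2) ← scaled code falls here ✓
  b: [1/2, 2/3) 
  e: [2/3, 1/1) 

Answer: f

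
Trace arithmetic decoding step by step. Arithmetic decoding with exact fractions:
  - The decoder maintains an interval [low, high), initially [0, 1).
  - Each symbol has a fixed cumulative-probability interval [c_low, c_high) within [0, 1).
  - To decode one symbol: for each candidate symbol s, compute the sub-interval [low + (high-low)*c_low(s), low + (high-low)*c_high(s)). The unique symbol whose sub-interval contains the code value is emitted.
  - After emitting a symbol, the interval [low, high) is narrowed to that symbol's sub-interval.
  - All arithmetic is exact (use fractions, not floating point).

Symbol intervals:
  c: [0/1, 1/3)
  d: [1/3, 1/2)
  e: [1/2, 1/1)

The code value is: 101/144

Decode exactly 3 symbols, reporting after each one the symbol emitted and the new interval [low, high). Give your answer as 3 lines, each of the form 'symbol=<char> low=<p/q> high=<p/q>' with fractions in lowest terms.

Step 1: interval [0/1, 1/1), width = 1/1 - 0/1 = 1/1
  'c': [0/1 + 1/1*0/1, 0/1 + 1/1*1/3) = [0/1, 1/3)
  'd': [0/1 + 1/1*1/3, 0/1 + 1/1*1/2) = [1/3, 1/2)
  'e': [0/1 + 1/1*1/2, 0/1 + 1/1*1/1) = [1/2, 1/1) <- contains code 101/144
  emit 'e', narrow to [1/2, 1/1)
Step 2: interval [1/2, 1/1), width = 1/1 - 1/2 = 1/2
  'c': [1/2 + 1/2*0/1, 1/2 + 1/2*1/3) = [1/2, 2/3)
  'd': [1/2 + 1/2*1/3, 1/2 + 1/2*1/2) = [2/3, 3/4) <- contains code 101/144
  'e': [1/2 + 1/2*1/2, 1/2 + 1/2*1/1) = [3/4, 1/1)
  emit 'd', narrow to [2/3, 3/4)
Step 3: interval [2/3, 3/4), width = 3/4 - 2/3 = 1/12
  'c': [2/3 + 1/12*0/1, 2/3 + 1/12*1/3) = [2/3, 25/36)
  'd': [2/3 + 1/12*1/3, 2/3 + 1/12*1/2) = [25/36, 17/24) <- contains code 101/144
  'e': [2/3 + 1/12*1/2, 2/3 + 1/12*1/1) = [17/24, 3/4)
  emit 'd', narrow to [25/36, 17/24)

Answer: symbol=e low=1/2 high=1/1
symbol=d low=2/3 high=3/4
symbol=d low=25/36 high=17/24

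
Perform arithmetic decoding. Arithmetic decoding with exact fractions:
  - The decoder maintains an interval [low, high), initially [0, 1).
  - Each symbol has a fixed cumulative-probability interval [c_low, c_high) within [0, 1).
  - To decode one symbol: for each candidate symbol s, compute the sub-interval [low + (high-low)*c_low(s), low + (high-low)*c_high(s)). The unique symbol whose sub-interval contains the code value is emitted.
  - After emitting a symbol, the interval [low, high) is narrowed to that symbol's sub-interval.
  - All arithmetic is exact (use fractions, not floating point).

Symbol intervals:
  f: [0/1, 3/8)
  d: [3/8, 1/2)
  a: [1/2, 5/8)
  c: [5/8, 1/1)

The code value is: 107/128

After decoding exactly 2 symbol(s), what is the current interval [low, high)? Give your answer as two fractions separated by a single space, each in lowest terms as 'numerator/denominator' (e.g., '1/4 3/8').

Answer: 13/16 55/64

Derivation:
Step 1: interval [0/1, 1/1), width = 1/1 - 0/1 = 1/1
  'f': [0/1 + 1/1*0/1, 0/1 + 1/1*3/8) = [0/1, 3/8)
  'd': [0/1 + 1/1*3/8, 0/1 + 1/1*1/2) = [3/8, 1/2)
  'a': [0/1 + 1/1*1/2, 0/1 + 1/1*5/8) = [1/2, 5/8)
  'c': [0/1 + 1/1*5/8, 0/1 + 1/1*1/1) = [5/8, 1/1) <- contains code 107/128
  emit 'c', narrow to [5/8, 1/1)
Step 2: interval [5/8, 1/1), width = 1/1 - 5/8 = 3/8
  'f': [5/8 + 3/8*0/1, 5/8 + 3/8*3/8) = [5/8, 49/64)
  'd': [5/8 + 3/8*3/8, 5/8 + 3/8*1/2) = [49/64, 13/16)
  'a': [5/8 + 3/8*1/2, 5/8 + 3/8*5/8) = [13/16, 55/64) <- contains code 107/128
  'c': [5/8 + 3/8*5/8, 5/8 + 3/8*1/1) = [55/64, 1/1)
  emit 'a', narrow to [13/16, 55/64)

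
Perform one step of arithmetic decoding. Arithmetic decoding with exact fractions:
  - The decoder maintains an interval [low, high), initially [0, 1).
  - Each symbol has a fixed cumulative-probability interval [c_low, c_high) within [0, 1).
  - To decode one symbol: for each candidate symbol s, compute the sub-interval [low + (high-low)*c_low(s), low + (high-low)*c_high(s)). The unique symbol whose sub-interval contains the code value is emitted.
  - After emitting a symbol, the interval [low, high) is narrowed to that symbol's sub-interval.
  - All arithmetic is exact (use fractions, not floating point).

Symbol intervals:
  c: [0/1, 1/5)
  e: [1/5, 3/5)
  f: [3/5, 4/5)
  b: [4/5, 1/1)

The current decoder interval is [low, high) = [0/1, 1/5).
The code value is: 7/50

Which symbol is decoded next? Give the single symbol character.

Interval width = high − low = 1/5 − 0/1 = 1/5
Scaled code = (code − low) / width = (7/50 − 0/1) / 1/5 = 7/10
  c: [0/1, 1/5) 
  e: [1/5, 3/5) 
  f: [3/5, 4/5) ← scaled code falls here ✓
  b: [4/5, 1/1) 

Answer: f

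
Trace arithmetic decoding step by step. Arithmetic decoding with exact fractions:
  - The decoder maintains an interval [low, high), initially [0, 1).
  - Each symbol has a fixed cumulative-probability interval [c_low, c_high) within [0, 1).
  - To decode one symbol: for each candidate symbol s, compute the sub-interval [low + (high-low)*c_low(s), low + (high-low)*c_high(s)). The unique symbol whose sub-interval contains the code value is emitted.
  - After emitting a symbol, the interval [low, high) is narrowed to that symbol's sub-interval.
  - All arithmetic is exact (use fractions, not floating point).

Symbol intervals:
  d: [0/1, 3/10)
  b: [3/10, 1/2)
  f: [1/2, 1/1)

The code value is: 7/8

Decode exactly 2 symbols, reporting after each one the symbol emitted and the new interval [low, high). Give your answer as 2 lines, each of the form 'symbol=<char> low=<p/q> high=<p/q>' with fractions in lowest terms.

Answer: symbol=f low=1/2 high=1/1
symbol=f low=3/4 high=1/1

Derivation:
Step 1: interval [0/1, 1/1), width = 1/1 - 0/1 = 1/1
  'd': [0/1 + 1/1*0/1, 0/1 + 1/1*3/10) = [0/1, 3/10)
  'b': [0/1 + 1/1*3/10, 0/1 + 1/1*1/2) = [3/10, 1/2)
  'f': [0/1 + 1/1*1/2, 0/1 + 1/1*1/1) = [1/2, 1/1) <- contains code 7/8
  emit 'f', narrow to [1/2, 1/1)
Step 2: interval [1/2, 1/1), width = 1/1 - 1/2 = 1/2
  'd': [1/2 + 1/2*0/1, 1/2 + 1/2*3/10) = [1/2, 13/20)
  'b': [1/2 + 1/2*3/10, 1/2 + 1/2*1/2) = [13/20, 3/4)
  'f': [1/2 + 1/2*1/2, 1/2 + 1/2*1/1) = [3/4, 1/1) <- contains code 7/8
  emit 'f', narrow to [3/4, 1/1)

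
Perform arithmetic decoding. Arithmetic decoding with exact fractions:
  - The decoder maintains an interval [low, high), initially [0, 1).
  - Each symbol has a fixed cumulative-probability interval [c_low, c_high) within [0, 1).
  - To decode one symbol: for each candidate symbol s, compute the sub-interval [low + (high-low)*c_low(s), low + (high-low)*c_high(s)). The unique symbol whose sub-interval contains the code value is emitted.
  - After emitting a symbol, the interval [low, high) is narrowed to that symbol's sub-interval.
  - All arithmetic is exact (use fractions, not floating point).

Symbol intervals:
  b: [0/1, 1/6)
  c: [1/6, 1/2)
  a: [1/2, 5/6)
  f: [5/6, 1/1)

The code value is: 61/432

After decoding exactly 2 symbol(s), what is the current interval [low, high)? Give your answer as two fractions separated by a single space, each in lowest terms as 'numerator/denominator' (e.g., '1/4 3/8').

Step 1: interval [0/1, 1/1), width = 1/1 - 0/1 = 1/1
  'b': [0/1 + 1/1*0/1, 0/1 + 1/1*1/6) = [0/1, 1/6) <- contains code 61/432
  'c': [0/1 + 1/1*1/6, 0/1 + 1/1*1/2) = [1/6, 1/2)
  'a': [0/1 + 1/1*1/2, 0/1 + 1/1*5/6) = [1/2, 5/6)
  'f': [0/1 + 1/1*5/6, 0/1 + 1/1*1/1) = [5/6, 1/1)
  emit 'b', narrow to [0/1, 1/6)
Step 2: interval [0/1, 1/6), width = 1/6 - 0/1 = 1/6
  'b': [0/1 + 1/6*0/1, 0/1 + 1/6*1/6) = [0/1, 1/36)
  'c': [0/1 + 1/6*1/6, 0/1 + 1/6*1/2) = [1/36, 1/12)
  'a': [0/1 + 1/6*1/2, 0/1 + 1/6*5/6) = [1/12, 5/36)
  'f': [0/1 + 1/6*5/6, 0/1 + 1/6*1/1) = [5/36, 1/6) <- contains code 61/432
  emit 'f', narrow to [5/36, 1/6)

Answer: 5/36 1/6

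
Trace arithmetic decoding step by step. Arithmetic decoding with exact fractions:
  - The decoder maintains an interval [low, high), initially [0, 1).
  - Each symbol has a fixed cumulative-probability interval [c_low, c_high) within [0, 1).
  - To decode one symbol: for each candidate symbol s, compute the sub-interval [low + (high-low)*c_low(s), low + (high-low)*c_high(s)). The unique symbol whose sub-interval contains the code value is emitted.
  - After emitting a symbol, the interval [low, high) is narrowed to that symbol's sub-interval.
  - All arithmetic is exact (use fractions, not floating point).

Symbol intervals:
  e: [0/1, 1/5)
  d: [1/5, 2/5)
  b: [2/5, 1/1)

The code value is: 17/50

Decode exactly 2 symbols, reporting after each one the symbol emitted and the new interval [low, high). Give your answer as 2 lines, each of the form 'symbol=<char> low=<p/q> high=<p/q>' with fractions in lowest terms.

Answer: symbol=d low=1/5 high=2/5
symbol=b low=7/25 high=2/5

Derivation:
Step 1: interval [0/1, 1/1), width = 1/1 - 0/1 = 1/1
  'e': [0/1 + 1/1*0/1, 0/1 + 1/1*1/5) = [0/1, 1/5)
  'd': [0/1 + 1/1*1/5, 0/1 + 1/1*2/5) = [1/5, 2/5) <- contains code 17/50
  'b': [0/1 + 1/1*2/5, 0/1 + 1/1*1/1) = [2/5, 1/1)
  emit 'd', narrow to [1/5, 2/5)
Step 2: interval [1/5, 2/5), width = 2/5 - 1/5 = 1/5
  'e': [1/5 + 1/5*0/1, 1/5 + 1/5*1/5) = [1/5, 6/25)
  'd': [1/5 + 1/5*1/5, 1/5 + 1/5*2/5) = [6/25, 7/25)
  'b': [1/5 + 1/5*2/5, 1/5 + 1/5*1/1) = [7/25, 2/5) <- contains code 17/50
  emit 'b', narrow to [7/25, 2/5)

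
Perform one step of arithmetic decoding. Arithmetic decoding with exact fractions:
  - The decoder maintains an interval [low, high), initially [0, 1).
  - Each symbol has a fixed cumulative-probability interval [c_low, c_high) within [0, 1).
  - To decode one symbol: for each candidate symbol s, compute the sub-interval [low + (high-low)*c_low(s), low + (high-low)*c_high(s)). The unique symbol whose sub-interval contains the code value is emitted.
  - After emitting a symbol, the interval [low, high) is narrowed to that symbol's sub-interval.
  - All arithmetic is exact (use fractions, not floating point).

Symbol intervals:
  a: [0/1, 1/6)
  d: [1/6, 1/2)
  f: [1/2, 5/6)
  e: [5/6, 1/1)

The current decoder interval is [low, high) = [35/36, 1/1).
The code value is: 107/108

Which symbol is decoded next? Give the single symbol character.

Answer: f

Derivation:
Interval width = high − low = 1/1 − 35/36 = 1/36
Scaled code = (code − low) / width = (107/108 − 35/36) / 1/36 = 2/3
  a: [0/1, 1/6) 
  d: [1/6, 1/2) 
  f: [1/2, 5/6) ← scaled code falls here ✓
  e: [5/6, 1/1) 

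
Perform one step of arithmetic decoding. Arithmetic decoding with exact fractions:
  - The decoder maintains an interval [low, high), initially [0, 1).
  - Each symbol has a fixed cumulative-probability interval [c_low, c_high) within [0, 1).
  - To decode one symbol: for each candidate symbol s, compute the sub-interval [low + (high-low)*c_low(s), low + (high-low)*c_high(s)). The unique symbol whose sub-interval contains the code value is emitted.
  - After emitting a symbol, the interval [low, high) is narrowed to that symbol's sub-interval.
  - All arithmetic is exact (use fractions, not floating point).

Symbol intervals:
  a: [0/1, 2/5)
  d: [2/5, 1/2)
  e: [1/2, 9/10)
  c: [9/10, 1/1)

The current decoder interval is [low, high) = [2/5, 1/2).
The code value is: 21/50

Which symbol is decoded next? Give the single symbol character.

Interval width = high − low = 1/2 − 2/5 = 1/10
Scaled code = (code − low) / width = (21/50 − 2/5) / 1/10 = 1/5
  a: [0/1, 2/5) ← scaled code falls here ✓
  d: [2/5, 1/2) 
  e: [1/2, 9/10) 
  c: [9/10, 1/1) 

Answer: a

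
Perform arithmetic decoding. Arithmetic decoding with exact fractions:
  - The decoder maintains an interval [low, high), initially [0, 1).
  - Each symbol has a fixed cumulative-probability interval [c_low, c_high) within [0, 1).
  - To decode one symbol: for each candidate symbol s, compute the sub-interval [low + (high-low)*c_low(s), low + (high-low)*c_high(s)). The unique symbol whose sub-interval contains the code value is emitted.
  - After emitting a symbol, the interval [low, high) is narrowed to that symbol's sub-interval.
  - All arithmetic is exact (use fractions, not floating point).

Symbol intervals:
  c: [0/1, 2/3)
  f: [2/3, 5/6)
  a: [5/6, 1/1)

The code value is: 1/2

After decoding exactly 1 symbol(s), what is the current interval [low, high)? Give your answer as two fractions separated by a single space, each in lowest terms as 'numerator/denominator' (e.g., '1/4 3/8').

Step 1: interval [0/1, 1/1), width = 1/1 - 0/1 = 1/1
  'c': [0/1 + 1/1*0/1, 0/1 + 1/1*2/3) = [0/1, 2/3) <- contains code 1/2
  'f': [0/1 + 1/1*2/3, 0/1 + 1/1*5/6) = [2/3, 5/6)
  'a': [0/1 + 1/1*5/6, 0/1 + 1/1*1/1) = [5/6, 1/1)
  emit 'c', narrow to [0/1, 2/3)

Answer: 0/1 2/3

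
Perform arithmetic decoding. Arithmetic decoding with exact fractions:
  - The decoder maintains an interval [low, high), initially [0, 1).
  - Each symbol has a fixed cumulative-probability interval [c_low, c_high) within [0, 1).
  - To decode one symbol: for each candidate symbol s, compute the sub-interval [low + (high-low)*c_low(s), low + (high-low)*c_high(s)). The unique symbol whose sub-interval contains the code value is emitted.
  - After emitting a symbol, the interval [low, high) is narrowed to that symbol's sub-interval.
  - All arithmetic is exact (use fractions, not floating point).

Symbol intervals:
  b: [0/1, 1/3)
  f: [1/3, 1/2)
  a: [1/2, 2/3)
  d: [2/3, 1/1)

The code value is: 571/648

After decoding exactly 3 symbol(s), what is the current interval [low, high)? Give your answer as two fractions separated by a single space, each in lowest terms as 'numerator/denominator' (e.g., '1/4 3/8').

Step 1: interval [0/1, 1/1), width = 1/1 - 0/1 = 1/1
  'b': [0/1 + 1/1*0/1, 0/1 + 1/1*1/3) = [0/1, 1/3)
  'f': [0/1 + 1/1*1/3, 0/1 + 1/1*1/2) = [1/3, 1/2)
  'a': [0/1 + 1/1*1/2, 0/1 + 1/1*2/3) = [1/2, 2/3)
  'd': [0/1 + 1/1*2/3, 0/1 + 1/1*1/1) = [2/3, 1/1) <- contains code 571/648
  emit 'd', narrow to [2/3, 1/1)
Step 2: interval [2/3, 1/1), width = 1/1 - 2/3 = 1/3
  'b': [2/3 + 1/3*0/1, 2/3 + 1/3*1/3) = [2/3, 7/9)
  'f': [2/3 + 1/3*1/3, 2/3 + 1/3*1/2) = [7/9, 5/6)
  'a': [2/3 + 1/3*1/2, 2/3 + 1/3*2/3) = [5/6, 8/9) <- contains code 571/648
  'd': [2/3 + 1/3*2/3, 2/3 + 1/3*1/1) = [8/9, 1/1)
  emit 'a', narrow to [5/6, 8/9)
Step 3: interval [5/6, 8/9), width = 8/9 - 5/6 = 1/18
  'b': [5/6 + 1/18*0/1, 5/6 + 1/18*1/3) = [5/6, 23/27)
  'f': [5/6 + 1/18*1/3, 5/6 + 1/18*1/2) = [23/27, 31/36)
  'a': [5/6 + 1/18*1/2, 5/6 + 1/18*2/3) = [31/36, 47/54)
  'd': [5/6 + 1/18*2/3, 5/6 + 1/18*1/1) = [47/54, 8/9) <- contains code 571/648
  emit 'd', narrow to [47/54, 8/9)

Answer: 47/54 8/9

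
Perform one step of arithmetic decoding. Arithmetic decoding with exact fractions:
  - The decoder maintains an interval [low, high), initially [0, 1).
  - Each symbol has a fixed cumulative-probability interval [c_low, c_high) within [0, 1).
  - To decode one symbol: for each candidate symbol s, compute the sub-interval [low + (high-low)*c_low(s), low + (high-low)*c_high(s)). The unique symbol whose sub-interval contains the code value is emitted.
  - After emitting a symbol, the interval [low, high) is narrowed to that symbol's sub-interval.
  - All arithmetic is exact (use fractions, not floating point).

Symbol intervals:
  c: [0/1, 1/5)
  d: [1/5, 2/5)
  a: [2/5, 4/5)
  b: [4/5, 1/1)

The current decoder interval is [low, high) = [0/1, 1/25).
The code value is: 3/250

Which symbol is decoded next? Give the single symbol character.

Interval width = high − low = 1/25 − 0/1 = 1/25
Scaled code = (code − low) / width = (3/250 − 0/1) / 1/25 = 3/10
  c: [0/1, 1/5) 
  d: [1/5, 2/5) ← scaled code falls here ✓
  a: [2/5, 4/5) 
  b: [4/5, 1/1) 

Answer: d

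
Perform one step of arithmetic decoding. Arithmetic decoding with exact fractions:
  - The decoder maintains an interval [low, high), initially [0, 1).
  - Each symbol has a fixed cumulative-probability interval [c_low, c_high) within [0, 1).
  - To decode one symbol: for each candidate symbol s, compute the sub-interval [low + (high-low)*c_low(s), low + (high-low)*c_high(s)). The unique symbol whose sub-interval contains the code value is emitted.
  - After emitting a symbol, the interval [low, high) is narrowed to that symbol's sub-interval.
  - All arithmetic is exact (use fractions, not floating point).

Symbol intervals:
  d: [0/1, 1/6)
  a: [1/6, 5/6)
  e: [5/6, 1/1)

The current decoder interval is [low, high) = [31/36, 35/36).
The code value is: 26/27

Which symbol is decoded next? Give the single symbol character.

Interval width = high − low = 35/36 − 31/36 = 1/9
Scaled code = (code − low) / width = (26/27 − 31/36) / 1/9 = 11/12
  d: [0/1, 1/6) 
  a: [1/6, 5/6) 
  e: [5/6, 1/1) ← scaled code falls here ✓

Answer: e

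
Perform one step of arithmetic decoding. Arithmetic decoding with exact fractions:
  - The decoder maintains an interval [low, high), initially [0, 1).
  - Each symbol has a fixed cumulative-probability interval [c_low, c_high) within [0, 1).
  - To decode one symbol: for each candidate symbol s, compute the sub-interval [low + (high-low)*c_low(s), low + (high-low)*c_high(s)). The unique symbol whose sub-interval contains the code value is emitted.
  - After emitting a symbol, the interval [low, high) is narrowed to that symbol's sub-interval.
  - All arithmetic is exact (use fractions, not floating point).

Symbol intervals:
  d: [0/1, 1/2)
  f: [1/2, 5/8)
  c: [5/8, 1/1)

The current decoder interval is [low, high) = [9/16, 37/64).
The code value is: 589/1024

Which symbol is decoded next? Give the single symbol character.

Answer: c

Derivation:
Interval width = high − low = 37/64 − 9/16 = 1/64
Scaled code = (code − low) / width = (589/1024 − 9/16) / 1/64 = 13/16
  d: [0/1, 1/2) 
  f: [1/2, 5/8) 
  c: [5/8, 1/1) ← scaled code falls here ✓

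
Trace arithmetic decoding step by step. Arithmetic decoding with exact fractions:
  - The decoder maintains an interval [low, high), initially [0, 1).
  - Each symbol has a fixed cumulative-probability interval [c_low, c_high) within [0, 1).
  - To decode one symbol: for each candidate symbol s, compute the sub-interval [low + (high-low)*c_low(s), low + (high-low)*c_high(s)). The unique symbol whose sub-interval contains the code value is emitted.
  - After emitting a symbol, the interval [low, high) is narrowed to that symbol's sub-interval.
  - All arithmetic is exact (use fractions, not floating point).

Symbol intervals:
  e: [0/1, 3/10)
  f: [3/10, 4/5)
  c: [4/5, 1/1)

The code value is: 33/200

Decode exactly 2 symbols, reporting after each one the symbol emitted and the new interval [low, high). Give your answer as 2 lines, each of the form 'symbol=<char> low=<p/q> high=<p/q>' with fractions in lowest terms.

Step 1: interval [0/1, 1/1), width = 1/1 - 0/1 = 1/1
  'e': [0/1 + 1/1*0/1, 0/1 + 1/1*3/10) = [0/1, 3/10) <- contains code 33/200
  'f': [0/1 + 1/1*3/10, 0/1 + 1/1*4/5) = [3/10, 4/5)
  'c': [0/1 + 1/1*4/5, 0/1 + 1/1*1/1) = [4/5, 1/1)
  emit 'e', narrow to [0/1, 3/10)
Step 2: interval [0/1, 3/10), width = 3/10 - 0/1 = 3/10
  'e': [0/1 + 3/10*0/1, 0/1 + 3/10*3/10) = [0/1, 9/100)
  'f': [0/1 + 3/10*3/10, 0/1 + 3/10*4/5) = [9/100, 6/25) <- contains code 33/200
  'c': [0/1 + 3/10*4/5, 0/1 + 3/10*1/1) = [6/25, 3/10)
  emit 'f', narrow to [9/100, 6/25)

Answer: symbol=e low=0/1 high=3/10
symbol=f low=9/100 high=6/25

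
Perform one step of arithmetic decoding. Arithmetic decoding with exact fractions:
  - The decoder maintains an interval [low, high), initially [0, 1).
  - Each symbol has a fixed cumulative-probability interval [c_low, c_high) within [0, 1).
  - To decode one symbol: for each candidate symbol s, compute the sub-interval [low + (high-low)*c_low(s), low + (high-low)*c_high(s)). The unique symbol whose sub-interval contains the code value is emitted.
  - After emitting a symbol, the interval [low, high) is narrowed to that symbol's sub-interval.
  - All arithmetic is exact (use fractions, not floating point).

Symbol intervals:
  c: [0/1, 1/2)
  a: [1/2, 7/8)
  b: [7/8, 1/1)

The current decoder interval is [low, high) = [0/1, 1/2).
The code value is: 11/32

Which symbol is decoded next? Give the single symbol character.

Interval width = high − low = 1/2 − 0/1 = 1/2
Scaled code = (code − low) / width = (11/32 − 0/1) / 1/2 = 11/16
  c: [0/1, 1/2) 
  a: [1/2, 7/8) ← scaled code falls here ✓
  b: [7/8, 1/1) 

Answer: a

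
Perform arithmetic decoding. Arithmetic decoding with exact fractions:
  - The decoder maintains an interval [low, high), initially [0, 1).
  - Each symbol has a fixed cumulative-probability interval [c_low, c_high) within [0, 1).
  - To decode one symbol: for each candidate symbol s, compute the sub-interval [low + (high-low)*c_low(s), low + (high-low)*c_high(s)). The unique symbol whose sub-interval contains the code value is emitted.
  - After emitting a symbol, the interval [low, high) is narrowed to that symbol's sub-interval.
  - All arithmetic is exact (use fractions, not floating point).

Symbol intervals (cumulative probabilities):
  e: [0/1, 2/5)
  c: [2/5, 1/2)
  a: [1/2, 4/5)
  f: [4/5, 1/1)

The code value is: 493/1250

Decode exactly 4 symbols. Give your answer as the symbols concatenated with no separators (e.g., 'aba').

Step 1: interval [0/1, 1/1), width = 1/1 - 0/1 = 1/1
  'e': [0/1 + 1/1*0/1, 0/1 + 1/1*2/5) = [0/1, 2/5) <- contains code 493/1250
  'c': [0/1 + 1/1*2/5, 0/1 + 1/1*1/2) = [2/5, 1/2)
  'a': [0/1 + 1/1*1/2, 0/1 + 1/1*4/5) = [1/2, 4/5)
  'f': [0/1 + 1/1*4/5, 0/1 + 1/1*1/1) = [4/5, 1/1)
  emit 'e', narrow to [0/1, 2/5)
Step 2: interval [0/1, 2/5), width = 2/5 - 0/1 = 2/5
  'e': [0/1 + 2/5*0/1, 0/1 + 2/5*2/5) = [0/1, 4/25)
  'c': [0/1 + 2/5*2/5, 0/1 + 2/5*1/2) = [4/25, 1/5)
  'a': [0/1 + 2/5*1/2, 0/1 + 2/5*4/5) = [1/5, 8/25)
  'f': [0/1 + 2/5*4/5, 0/1 + 2/5*1/1) = [8/25, 2/5) <- contains code 493/1250
  emit 'f', narrow to [8/25, 2/5)
Step 3: interval [8/25, 2/5), width = 2/5 - 8/25 = 2/25
  'e': [8/25 + 2/25*0/1, 8/25 + 2/25*2/5) = [8/25, 44/125)
  'c': [8/25 + 2/25*2/5, 8/25 + 2/25*1/2) = [44/125, 9/25)
  'a': [8/25 + 2/25*1/2, 8/25 + 2/25*4/5) = [9/25, 48/125)
  'f': [8/25 + 2/25*4/5, 8/25 + 2/25*1/1) = [48/125, 2/5) <- contains code 493/1250
  emit 'f', narrow to [48/125, 2/5)
Step 4: interval [48/125, 2/5), width = 2/5 - 48/125 = 2/125
  'e': [48/125 + 2/125*0/1, 48/125 + 2/125*2/5) = [48/125, 244/625)
  'c': [48/125 + 2/125*2/5, 48/125 + 2/125*1/2) = [244/625, 49/125)
  'a': [48/125 + 2/125*1/2, 48/125 + 2/125*4/5) = [49/125, 248/625) <- contains code 493/1250
  'f': [48/125 + 2/125*4/5, 48/125 + 2/125*1/1) = [248/625, 2/5)
  emit 'a', narrow to [49/125, 248/625)

Answer: effa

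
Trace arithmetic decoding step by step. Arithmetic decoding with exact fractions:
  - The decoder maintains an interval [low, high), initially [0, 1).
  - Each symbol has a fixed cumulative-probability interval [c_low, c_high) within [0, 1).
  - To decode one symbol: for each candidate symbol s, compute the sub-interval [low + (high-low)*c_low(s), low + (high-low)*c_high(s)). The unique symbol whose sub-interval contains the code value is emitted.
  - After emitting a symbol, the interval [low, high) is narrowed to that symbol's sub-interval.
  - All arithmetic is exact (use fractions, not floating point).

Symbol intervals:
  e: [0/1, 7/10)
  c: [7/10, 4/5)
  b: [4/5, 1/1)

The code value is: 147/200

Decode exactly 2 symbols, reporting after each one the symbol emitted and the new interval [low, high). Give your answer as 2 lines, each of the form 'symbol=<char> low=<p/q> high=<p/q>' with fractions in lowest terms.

Step 1: interval [0/1, 1/1), width = 1/1 - 0/1 = 1/1
  'e': [0/1 + 1/1*0/1, 0/1 + 1/1*7/10) = [0/1, 7/10)
  'c': [0/1 + 1/1*7/10, 0/1 + 1/1*4/5) = [7/10, 4/5) <- contains code 147/200
  'b': [0/1 + 1/1*4/5, 0/1 + 1/1*1/1) = [4/5, 1/1)
  emit 'c', narrow to [7/10, 4/5)
Step 2: interval [7/10, 4/5), width = 4/5 - 7/10 = 1/10
  'e': [7/10 + 1/10*0/1, 7/10 + 1/10*7/10) = [7/10, 77/100) <- contains code 147/200
  'c': [7/10 + 1/10*7/10, 7/10 + 1/10*4/5) = [77/100, 39/50)
  'b': [7/10 + 1/10*4/5, 7/10 + 1/10*1/1) = [39/50, 4/5)
  emit 'e', narrow to [7/10, 77/100)

Answer: symbol=c low=7/10 high=4/5
symbol=e low=7/10 high=77/100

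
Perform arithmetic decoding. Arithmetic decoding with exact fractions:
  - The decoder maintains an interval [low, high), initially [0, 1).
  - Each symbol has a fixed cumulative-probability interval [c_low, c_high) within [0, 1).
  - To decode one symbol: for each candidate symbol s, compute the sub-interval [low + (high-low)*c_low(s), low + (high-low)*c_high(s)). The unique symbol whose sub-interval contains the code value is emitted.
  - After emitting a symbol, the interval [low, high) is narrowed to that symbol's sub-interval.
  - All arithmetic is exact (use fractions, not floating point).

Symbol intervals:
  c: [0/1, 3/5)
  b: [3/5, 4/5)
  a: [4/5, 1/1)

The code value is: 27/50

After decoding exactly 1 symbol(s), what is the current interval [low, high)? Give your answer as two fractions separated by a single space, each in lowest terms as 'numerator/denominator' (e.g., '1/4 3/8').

Answer: 0/1 3/5

Derivation:
Step 1: interval [0/1, 1/1), width = 1/1 - 0/1 = 1/1
  'c': [0/1 + 1/1*0/1, 0/1 + 1/1*3/5) = [0/1, 3/5) <- contains code 27/50
  'b': [0/1 + 1/1*3/5, 0/1 + 1/1*4/5) = [3/5, 4/5)
  'a': [0/1 + 1/1*4/5, 0/1 + 1/1*1/1) = [4/5, 1/1)
  emit 'c', narrow to [0/1, 3/5)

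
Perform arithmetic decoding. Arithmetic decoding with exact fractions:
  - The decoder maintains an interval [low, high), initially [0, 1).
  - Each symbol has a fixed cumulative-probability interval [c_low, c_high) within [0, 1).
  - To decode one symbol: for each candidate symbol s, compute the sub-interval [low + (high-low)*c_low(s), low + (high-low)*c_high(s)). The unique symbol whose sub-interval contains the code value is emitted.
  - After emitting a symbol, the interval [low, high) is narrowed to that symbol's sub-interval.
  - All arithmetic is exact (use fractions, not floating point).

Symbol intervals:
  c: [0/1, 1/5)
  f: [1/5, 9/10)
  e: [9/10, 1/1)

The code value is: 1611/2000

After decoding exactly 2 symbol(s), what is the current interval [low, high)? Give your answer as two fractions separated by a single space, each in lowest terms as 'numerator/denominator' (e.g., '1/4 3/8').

Answer: 17/50 83/100

Derivation:
Step 1: interval [0/1, 1/1), width = 1/1 - 0/1 = 1/1
  'c': [0/1 + 1/1*0/1, 0/1 + 1/1*1/5) = [0/1, 1/5)
  'f': [0/1 + 1/1*1/5, 0/1 + 1/1*9/10) = [1/5, 9/10) <- contains code 1611/2000
  'e': [0/1 + 1/1*9/10, 0/1 + 1/1*1/1) = [9/10, 1/1)
  emit 'f', narrow to [1/5, 9/10)
Step 2: interval [1/5, 9/10), width = 9/10 - 1/5 = 7/10
  'c': [1/5 + 7/10*0/1, 1/5 + 7/10*1/5) = [1/5, 17/50)
  'f': [1/5 + 7/10*1/5, 1/5 + 7/10*9/10) = [17/50, 83/100) <- contains code 1611/2000
  'e': [1/5 + 7/10*9/10, 1/5 + 7/10*1/1) = [83/100, 9/10)
  emit 'f', narrow to [17/50, 83/100)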